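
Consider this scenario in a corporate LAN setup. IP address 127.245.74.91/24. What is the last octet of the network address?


Given: IP = 127.245.74.91, prefix = /24
Subnet mask = 255.255.255.0
Last octet of IP: 91
Last octet of mask: 0
Network last octet = 91 AND 0 = 0

0


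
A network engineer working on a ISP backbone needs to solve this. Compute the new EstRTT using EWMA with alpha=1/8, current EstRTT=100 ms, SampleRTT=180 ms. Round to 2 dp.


Given: EstRTT = 100 ms, SampleRTT = 180 ms, alpha = 1/8
New EstRTT = (1 - alpha) * EstRTT + alpha * SampleRTT
(7/8) * 100 = 87.5
(1/8) * 180 = 22.5
New EstRTT = 87.5 + 22.5 = 110 ms -> 110.00 ms (2 dp)

110.00


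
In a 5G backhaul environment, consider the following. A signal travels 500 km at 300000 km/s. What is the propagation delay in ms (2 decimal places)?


Given: distance = 500 km, speed = 300000 km/s
Delay = distance / speed = 500 / 300000 seconds
Delay in ms = 500 * 1000 / 300000
Delay = 1.6667 ms
Rounded to 2 dp = 1.67 ms

1.67


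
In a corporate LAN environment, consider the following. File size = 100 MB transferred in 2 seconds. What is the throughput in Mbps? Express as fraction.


Given: file = 100 MB, time = 2 s
File in Mb = 100 * 8 = 800 Mb
Throughput = 800 / 2 Mbps
Throughput = 400 Mbps

400


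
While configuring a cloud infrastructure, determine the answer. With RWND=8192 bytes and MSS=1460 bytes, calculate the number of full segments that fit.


Given: RWND = 8192 bytes, MSS = 1460 bytes
Full segments = floor(RWND / MSS)
Full segments = floor(8192 / 1460)
Full segments = floor(5.611) = 5

5


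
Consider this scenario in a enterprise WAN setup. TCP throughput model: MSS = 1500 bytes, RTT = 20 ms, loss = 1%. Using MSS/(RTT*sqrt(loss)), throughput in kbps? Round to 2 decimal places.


Given: MSS = 1500 bytes, RTT = 20 ms, loss = 1%
RTT in seconds = 20 / 1000 = 0.02
Loss rate = 1% = 0.01
sqrt(loss) = sqrt(0.01) = 0.1
Throughput (bytes/s) = 1500 / (0.02 * 0.1) = 750000.0000
Throughput (kbps) = 750000.0000 * 8 / 1000 = 6000.000000 -> 6000.00 kbps (2 dp)

6000.00


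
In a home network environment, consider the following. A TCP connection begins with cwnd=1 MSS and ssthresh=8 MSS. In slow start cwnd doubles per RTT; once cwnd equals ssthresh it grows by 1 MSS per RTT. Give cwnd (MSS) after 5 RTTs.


RTT 0: cwnd = 1 MSS (initial)
RTT 1: cwnd = 2 MSS (slow start, doubled)
RTT 2: cwnd = 4 MSS (slow start, doubled)
RTT 3: cwnd = 8 MSS (slow start, doubled)
RTT 4: cwnd = 9 MSS (congestion avoidance, +1)
RTT 5: cwnd = 10 MSS (congestion avoidance, +1)

10


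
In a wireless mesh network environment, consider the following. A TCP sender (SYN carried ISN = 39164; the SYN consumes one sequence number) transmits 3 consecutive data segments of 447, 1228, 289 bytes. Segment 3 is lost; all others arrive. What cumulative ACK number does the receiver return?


SYN uses sequence number 39164; first data byte = ISN + 1 = 39165.
Segment 1: SEQ = 39165, len = 447 B, covers [39165, 39611]
Segment 2: SEQ = 39612, len = 1228 B, covers [39612, 40839]
Segment 3: SEQ = 40840, len = 289 B, covers [40840, 41128] [LOST]
In-order data received: bytes [39165, 40839] (segments 1..2).
Segment 3 missing -> gap begins at byte 40840.
Cumulative ACK = next expected in-order byte = 39165 + 447 + 1228 = 40840

40840


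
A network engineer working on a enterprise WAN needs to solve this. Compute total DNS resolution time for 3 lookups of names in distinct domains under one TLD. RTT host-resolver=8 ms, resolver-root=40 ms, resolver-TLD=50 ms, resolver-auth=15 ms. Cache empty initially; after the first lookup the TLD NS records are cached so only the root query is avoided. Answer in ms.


Lookup 1 (cold cache): local + root + TLD + auth = 8 + 40 + 50 + 15 = 113 ms
Lookups 2..3 (TLD NS cached -> skip root; new domain -> still ask TLD and auth): local + TLD + auth = 8 + 50 + 15 = 73 ms each
Remaining 2 lookups: 2 * 73 = 146 ms
Total = 113 + 146 = 259 ms

259


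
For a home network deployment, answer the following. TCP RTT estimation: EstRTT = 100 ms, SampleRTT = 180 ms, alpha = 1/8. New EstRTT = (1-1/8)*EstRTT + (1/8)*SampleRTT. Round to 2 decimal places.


Given: EstRTT = 100 ms, SampleRTT = 180 ms, alpha = 1/8
New EstRTT = (1 - alpha) * EstRTT + alpha * SampleRTT
(7/8) * 100 = 87.5
(1/8) * 180 = 22.5
New EstRTT = 87.5 + 22.5 = 110 ms -> 110.00 ms (2 dp)

110.00


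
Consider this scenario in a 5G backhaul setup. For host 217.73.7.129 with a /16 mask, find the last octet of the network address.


Given: IP = 217.73.7.129, prefix = /16
Subnet mask = 255.255.0.0
Last octet of IP: 129
Last octet of mask: 0
Network last octet = 129 AND 0 = 0

0


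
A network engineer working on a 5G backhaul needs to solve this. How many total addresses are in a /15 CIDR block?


Given: CIDR prefix /15
Host bits = 32 - 15 = 17
Total addresses = 2^17 = 131072

131072


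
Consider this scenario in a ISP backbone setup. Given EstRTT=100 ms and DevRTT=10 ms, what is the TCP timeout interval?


Given: EstRTT = 100 ms, DevRTT = 10 ms
Timeout = EstRTT + 4 * DevRTT
4 * DevRTT = 4 * 10 = 40
Timeout = 100 + 40 = 140 ms

140


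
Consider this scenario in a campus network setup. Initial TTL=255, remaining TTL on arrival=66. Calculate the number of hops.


Given: initial TTL = 255, received TTL = 66
Hops = initial TTL - received TTL
Hops = 255 - 66 = 189

189


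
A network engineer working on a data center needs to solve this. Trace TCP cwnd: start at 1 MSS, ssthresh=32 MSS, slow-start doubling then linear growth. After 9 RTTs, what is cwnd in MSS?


RTT 0: cwnd = 1 MSS (initial)
RTT 1: cwnd = 2 MSS (slow start, doubled)
RTT 2: cwnd = 4 MSS (slow start, doubled)
RTT 3: cwnd = 8 MSS (slow start, doubled)
RTT 4: cwnd = 16 MSS (slow start, doubled)
RTT 5: cwnd = 32 MSS (slow start, doubled)
RTT 6: cwnd = 33 MSS (congestion avoidance, +1)
RTT 7: cwnd = 34 MSS (congestion avoidance, +1)
RTT 8: cwnd = 35 MSS (congestion avoidance, +1)
RTT 9: cwnd = 36 MSS (congestion avoidance, +1)

36


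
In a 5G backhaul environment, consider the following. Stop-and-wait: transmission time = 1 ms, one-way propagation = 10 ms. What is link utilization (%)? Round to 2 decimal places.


Given: Ttrans = 1 ms, Tprop = 10 ms
RTT = 2 * Tprop = 2 * 10 = 20 ms
U = Ttrans / (Ttrans + RTT)
U = 1 / (1 + 20)
U = 1 / 21 = 0.047619
U% = 4.76%

4.76


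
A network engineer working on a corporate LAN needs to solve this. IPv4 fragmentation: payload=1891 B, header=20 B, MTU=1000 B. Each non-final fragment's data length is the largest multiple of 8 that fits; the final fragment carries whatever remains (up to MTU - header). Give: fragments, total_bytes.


Max data per non-final fragment = floor((MTU - header)/8)*8 = floor((1000 - 20)/8)*8 = floor(980/8)*8 = 976 B
Final fragment needs no 8-byte alignment: it can carry up to MTU - header = 980 B
Non-final fragments needed = ceil((payload - 980) / 976) = ceil(911/976) = ceil(0.9334) = 1
Number of fragments = 1 + 1 = 2
Fragment sizes (data): 1 * 976 B + 915 B (last, 915 <= 980 OK)
Total bytes sent = payload + n_frags * header = 1891 + 2*20 = 1891 + 40 = 1931 B

2, 1931


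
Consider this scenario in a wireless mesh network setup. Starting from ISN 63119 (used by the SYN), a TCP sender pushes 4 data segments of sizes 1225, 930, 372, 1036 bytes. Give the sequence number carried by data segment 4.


The SYN occupies sequence number ISN = 63119, so the first data byte is ISN + 1 = 63120.
SEQ of data segment i = (ISN + 1) + sum of payload sizes of segments 1..i-1.
Segment 1: SEQ = 63120, payload = 1225 bytes
Segment 2: SEQ = 64345, payload = 930 bytes
Segment 3: SEQ = 65275, payload = 372 bytes
Segment 4: SEQ = 65647, payload = 1036 bytes
SEQ of segment 4 = 63120 + 1225 + 930 + 372 = 65647

65647


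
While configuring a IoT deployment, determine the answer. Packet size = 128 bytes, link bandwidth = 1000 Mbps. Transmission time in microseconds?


Given: packet = 128 bytes, bandwidth = 1000 Mbps
Packet in bits = 128 * 8 = 1024 bits
Bandwidth = 1000 * 10^6 = 1000000000 bps
Time = 1024 / 1000000000 seconds
Time in us = 1024 * 10^6 / 1000000000 = 1.024

1.024


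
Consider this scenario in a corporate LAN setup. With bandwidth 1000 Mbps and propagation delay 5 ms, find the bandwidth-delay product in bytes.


Given: bandwidth = 1000 Mbps, delay = 5 ms
BDP in bits = 1000 * 10^6 * 5 / 1000
BDP in bits = 5000000
BDP in bytes = 5000000 / 8 = 625000

625000


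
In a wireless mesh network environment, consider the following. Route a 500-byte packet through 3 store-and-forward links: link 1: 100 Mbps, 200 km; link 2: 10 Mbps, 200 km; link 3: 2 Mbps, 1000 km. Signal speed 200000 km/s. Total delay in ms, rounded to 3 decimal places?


Packet = 500 bytes = 4000 bits. Store-and-forward: sum (t_trans + t_prop) per link.
Link 1: t_trans = 4000/(100*10^6) s = 0.0400 ms; t_prop = 200/200000 s = 1.0000 ms; subtotal = 1.0400 ms
Link 2: t_trans = 4000/(10*10^6) s = 0.4000 ms; t_prop = 200/200000 s = 1.0000 ms; subtotal = 1.4000 ms
Link 3: t_trans = 4000/(2*10^6) s = 2.0000 ms; t_prop = 1000/200000 s = 5.0000 ms; subtotal = 7.0000 ms
End-to-end = 1.0400 + 1.4000 + 7.0000 = 9.4400 ms -> 9.440 ms (3 dp)

9.440


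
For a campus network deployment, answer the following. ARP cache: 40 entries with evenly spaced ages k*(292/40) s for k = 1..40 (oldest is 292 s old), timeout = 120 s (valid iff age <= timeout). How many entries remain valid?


Ages are k * 292/40 s for k = 1..40 (spacing = 7.3000 s).
Entry k is valid iff k * 292/40 <= 120 iff k <= 40 * 120 / 292 = 16.4384
n_valid = floor(16.4384) = 16
(n_stale = 40 - 16 = 24)

16


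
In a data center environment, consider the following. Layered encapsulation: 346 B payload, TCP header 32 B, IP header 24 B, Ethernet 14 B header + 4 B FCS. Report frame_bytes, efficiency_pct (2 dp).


TCP segment = 346 + 32 = 378 B
IP packet = 378 + 24 = 402 B
Ethernet frame = 402 + 14 + 4 = 420 B
Efficiency = app / frame = 346 / 420 = 0.823810 = 82.3810% -> 82.38% (2 dp)

420, 82.38


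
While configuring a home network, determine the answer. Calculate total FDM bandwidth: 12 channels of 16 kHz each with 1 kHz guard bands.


Given: 12 channels, 16 kHz each, guard = 1 kHz
Channel bandwidth = 12 * 16 = 192 kHz
Guard bands = 11 gaps * 1 kHz = 11 kHz
Total = 192 + 11 = 203 kHz

203


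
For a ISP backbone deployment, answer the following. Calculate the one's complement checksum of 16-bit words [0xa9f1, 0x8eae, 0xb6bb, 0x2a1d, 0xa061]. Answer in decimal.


Given words: [0xa9f1, 0x8eae, 0xb6bb, 0x2a1d, 0xa061]
Step 1: Sum all words
Raw sum = 43505 + 36526 + 46779 + 10781 + 41057 = 178648
Step 2: Fold carry: (47576 + 2) = 47578
One's complement = ~47578 & 0xFFFF = 17957

17957


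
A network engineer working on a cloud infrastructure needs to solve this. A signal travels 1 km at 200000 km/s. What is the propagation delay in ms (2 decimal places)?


Given: distance = 1 km, speed = 200000 km/s
Delay = distance / speed = 1 / 200000 seconds
Delay in ms = 1 * 1000 / 200000
Delay = 0.0050 ms
Rounded to 2 dp = 0.01 ms

0.01


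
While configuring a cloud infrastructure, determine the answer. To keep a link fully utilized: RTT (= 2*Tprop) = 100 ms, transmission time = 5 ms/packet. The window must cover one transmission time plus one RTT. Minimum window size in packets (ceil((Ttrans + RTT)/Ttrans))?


Given: Ttrans = 5 ms, RTT = 100 ms (= 2 * Tprop, Tprop = 50 ms)
Time until first ACK returns = Ttrans + RTT = 5 + 100 = 105 ms
Need W * Ttrans >= Ttrans + RTT  ->  W >= (Ttrans + RTT) / Ttrans
(Ttrans + RTT) / Ttrans = 105 / 5 = 21
W_min = ceil(21) = 21

21


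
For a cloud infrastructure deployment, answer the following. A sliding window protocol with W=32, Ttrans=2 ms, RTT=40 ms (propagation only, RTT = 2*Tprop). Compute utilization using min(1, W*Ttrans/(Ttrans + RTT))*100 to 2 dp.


Given: W = 32, Ttrans = 2 ms, RTT = 40 ms (= 2 * Tprop, Tprop = 20 ms)
Cycle time = Ttrans + RTT = 2 + 40 = 42 ms (first packet sent until its ACK returns)
W * Ttrans = 32 * 2 = 64 ms of sending per cycle
W * Ttrans / (Ttrans + RTT) = 64 / 42 = 1.523810
U = min(1, 1.523810) = 1.000000
U% = 100.00%

100.00


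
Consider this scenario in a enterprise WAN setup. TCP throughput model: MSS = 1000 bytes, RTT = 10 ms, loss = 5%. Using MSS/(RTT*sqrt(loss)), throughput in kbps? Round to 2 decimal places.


Given: MSS = 1000 bytes, RTT = 10 ms, loss = 5%
RTT in seconds = 10 / 1000 = 0.01
Loss rate = 5% = 0.05
sqrt(loss) = sqrt(0.05) = 0.223606797750
Throughput (bytes/s) = 1000 / (0.01 * 0.223606797750) = 447213.5955
Throughput (kbps) = 447213.5955 * 8 / 1000 = 3577.708764 -> 3577.71 kbps (2 dp)

3577.71


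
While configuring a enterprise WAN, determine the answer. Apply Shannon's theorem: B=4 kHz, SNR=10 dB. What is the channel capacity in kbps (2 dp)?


Given: B = 4 kHz, SNR = 10 dB
SNR linear = 10^(10/10) = 10
1 + SNR = 11
log2(11) = 3.4594316186
C = 4 * 1000 * 3.4594316186 = 13837.7265 bps
C = 13.837726 kbps -> 13.84 kbps (2 dp)

13.84


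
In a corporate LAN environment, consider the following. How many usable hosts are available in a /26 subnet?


Given: subnet mask /26
Host bits = 32 - 26 = 6
Total addresses = 2^6 = 64
Usable hosts = 64 - 2 (network + broadcast) = 62

62


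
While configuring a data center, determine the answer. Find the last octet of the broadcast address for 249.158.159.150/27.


Given: IP = 249.158.159.150, prefix = /27
Host bits = 32 - 27 = 5
Network last octet = 150 AND mask = 128
Host part size = 2^5 - 1 = 31
Broadcast last octet = 128 OR 31 = 159

159


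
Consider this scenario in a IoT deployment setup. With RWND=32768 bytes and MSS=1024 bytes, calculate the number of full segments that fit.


Given: RWND = 32768 bytes, MSS = 1024 bytes
Full segments = floor(RWND / MSS)
Full segments = floor(32768 / 1024)
Full segments = floor(32.0) = 32

32


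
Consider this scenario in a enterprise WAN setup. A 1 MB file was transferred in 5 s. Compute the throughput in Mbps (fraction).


Given: file = 1 MB, time = 5 s
File in Mb = 1 * 8 = 8 Mb
Throughput = 8 / 5 Mbps
Throughput = 8/5 Mbps

8/5


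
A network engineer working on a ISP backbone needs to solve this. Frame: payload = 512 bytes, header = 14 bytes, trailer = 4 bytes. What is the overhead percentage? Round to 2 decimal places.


Given: payload = 512 B, header = 14 B, trailer = 4 B
Overhead bytes = header + trailer = 14 + 4 = 18
Total frame = payload + overhead = 512 + 18 = 530
Overhead % = 18 / 530 * 100 = 3.3962% -> 3.40% (2 dp)

3.40


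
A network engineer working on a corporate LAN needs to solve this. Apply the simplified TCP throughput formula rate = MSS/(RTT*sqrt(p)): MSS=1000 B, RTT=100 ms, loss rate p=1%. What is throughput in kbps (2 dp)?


Given: MSS = 1000 bytes, RTT = 100 ms, loss = 1%
RTT in seconds = 100 / 1000 = 0.1
Loss rate = 1% = 0.01
sqrt(loss) = sqrt(0.01) = 0.1
Throughput (bytes/s) = 1000 / (0.1 * 0.1) = 100000.0000
Throughput (kbps) = 100000.0000 * 8 / 1000 = 800.000000 -> 800.00 kbps (2 dp)

800.00


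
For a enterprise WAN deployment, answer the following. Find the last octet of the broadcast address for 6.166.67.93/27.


Given: IP = 6.166.67.93, prefix = /27
Host bits = 32 - 27 = 5
Network last octet = 93 AND mask = 64
Host part size = 2^5 - 1 = 31
Broadcast last octet = 64 OR 31 = 95

95


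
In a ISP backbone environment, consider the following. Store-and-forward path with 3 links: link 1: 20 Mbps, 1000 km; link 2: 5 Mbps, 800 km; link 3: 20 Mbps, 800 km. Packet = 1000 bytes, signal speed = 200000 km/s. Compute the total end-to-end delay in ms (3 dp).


Packet = 1000 bytes = 8000 bits. Store-and-forward: sum (t_trans + t_prop) per link.
Link 1: t_trans = 8000/(20*10^6) s = 0.4000 ms; t_prop = 1000/200000 s = 5.0000 ms; subtotal = 5.4000 ms
Link 2: t_trans = 8000/(5*10^6) s = 1.6000 ms; t_prop = 800/200000 s = 4.0000 ms; subtotal = 5.6000 ms
Link 3: t_trans = 8000/(20*10^6) s = 0.4000 ms; t_prop = 800/200000 s = 4.0000 ms; subtotal = 4.4000 ms
End-to-end = 5.4000 + 5.6000 + 4.4000 = 15.4000 ms -> 15.400 ms (3 dp)

15.400


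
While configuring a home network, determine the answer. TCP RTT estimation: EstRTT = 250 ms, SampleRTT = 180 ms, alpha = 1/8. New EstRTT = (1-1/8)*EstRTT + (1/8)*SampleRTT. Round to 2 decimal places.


Given: EstRTT = 250 ms, SampleRTT = 180 ms, alpha = 1/8
New EstRTT = (1 - alpha) * EstRTT + alpha * SampleRTT
(7/8) * 250 = 218.75
(1/8) * 180 = 22.5
New EstRTT = 218.75 + 22.5 = 241.25 ms -> 241.25 ms (2 dp)

241.25


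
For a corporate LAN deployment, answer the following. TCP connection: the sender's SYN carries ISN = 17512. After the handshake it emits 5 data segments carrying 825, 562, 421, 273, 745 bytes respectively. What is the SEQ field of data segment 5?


The SYN occupies sequence number ISN = 17512, so the first data byte is ISN + 1 = 17513.
SEQ of data segment i = (ISN + 1) + sum of payload sizes of segments 1..i-1.
Segment 1: SEQ = 17513, payload = 825 bytes
Segment 2: SEQ = 18338, payload = 562 bytes
Segment 3: SEQ = 18900, payload = 421 bytes
Segment 4: SEQ = 19321, payload = 273 bytes
Segment 5: SEQ = 19594, payload = 745 bytes
SEQ of segment 5 = 17513 + 825 + 562 + 421 + 273 = 19594

19594


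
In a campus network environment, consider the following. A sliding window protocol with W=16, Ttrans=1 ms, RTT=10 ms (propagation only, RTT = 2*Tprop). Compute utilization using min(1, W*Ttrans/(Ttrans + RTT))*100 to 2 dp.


Given: W = 16, Ttrans = 1 ms, RTT = 10 ms (= 2 * Tprop, Tprop = 5 ms)
Cycle time = Ttrans + RTT = 1 + 10 = 11 ms (first packet sent until its ACK returns)
W * Ttrans = 16 * 1 = 16 ms of sending per cycle
W * Ttrans / (Ttrans + RTT) = 16 / 11 = 1.454545
U = min(1, 1.454545) = 1.000000
U% = 100.00%

100.00


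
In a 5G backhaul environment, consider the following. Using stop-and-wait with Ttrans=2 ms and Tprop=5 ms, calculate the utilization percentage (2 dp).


Given: Ttrans = 2 ms, Tprop = 5 ms
RTT = 2 * Tprop = 2 * 5 = 10 ms
U = Ttrans / (Ttrans + RTT)
U = 2 / (2 + 10)
U = 2 / 12 = 0.166667
U% = 16.67%

16.67


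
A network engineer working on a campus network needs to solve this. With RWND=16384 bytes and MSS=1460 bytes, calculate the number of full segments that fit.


Given: RWND = 16384 bytes, MSS = 1460 bytes
Full segments = floor(RWND / MSS)
Full segments = floor(16384 / 1460)
Full segments = floor(11.2219) = 11

11


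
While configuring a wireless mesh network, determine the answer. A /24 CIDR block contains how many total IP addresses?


Given: CIDR prefix /24
Host bits = 32 - 24 = 8
Total addresses = 2^8 = 256

256


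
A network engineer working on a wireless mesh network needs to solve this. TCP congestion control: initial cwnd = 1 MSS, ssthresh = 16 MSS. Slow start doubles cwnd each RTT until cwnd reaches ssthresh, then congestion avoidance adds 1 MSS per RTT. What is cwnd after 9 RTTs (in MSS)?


RTT 0: cwnd = 1 MSS (initial)
RTT 1: cwnd = 2 MSS (slow start, doubled)
RTT 2: cwnd = 4 MSS (slow start, doubled)
RTT 3: cwnd = 8 MSS (slow start, doubled)
RTT 4: cwnd = 16 MSS (slow start, doubled)
RTT 5: cwnd = 17 MSS (congestion avoidance, +1)
RTT 6: cwnd = 18 MSS (congestion avoidance, +1)
RTT 7: cwnd = 19 MSS (congestion avoidance, +1)
RTT 8: cwnd = 20 MSS (congestion avoidance, +1)
RTT 9: cwnd = 21 MSS (congestion avoidance, +1)

21


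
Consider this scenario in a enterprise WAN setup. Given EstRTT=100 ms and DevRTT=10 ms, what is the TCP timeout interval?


Given: EstRTT = 100 ms, DevRTT = 10 ms
Timeout = EstRTT + 4 * DevRTT
4 * DevRTT = 4 * 10 = 40
Timeout = 100 + 40 = 140 ms

140


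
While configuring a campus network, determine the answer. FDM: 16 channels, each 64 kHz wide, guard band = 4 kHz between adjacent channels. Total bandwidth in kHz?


Given: 16 channels, 64 kHz each, guard = 4 kHz
Channel bandwidth = 16 * 64 = 1024 kHz
Guard bands = 15 gaps * 4 kHz = 60 kHz
Total = 1024 + 60 = 1084 kHz

1084


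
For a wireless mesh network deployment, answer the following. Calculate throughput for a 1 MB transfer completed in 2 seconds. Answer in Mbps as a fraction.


Given: file = 1 MB, time = 2 s
File in Mb = 1 * 8 = 8 Mb
Throughput = 8 / 2 Mbps
Throughput = 4 Mbps

4


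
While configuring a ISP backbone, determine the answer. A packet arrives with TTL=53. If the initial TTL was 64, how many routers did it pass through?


Given: initial TTL = 64, received TTL = 53
Hops = initial TTL - received TTL
Hops = 64 - 53 = 11

11


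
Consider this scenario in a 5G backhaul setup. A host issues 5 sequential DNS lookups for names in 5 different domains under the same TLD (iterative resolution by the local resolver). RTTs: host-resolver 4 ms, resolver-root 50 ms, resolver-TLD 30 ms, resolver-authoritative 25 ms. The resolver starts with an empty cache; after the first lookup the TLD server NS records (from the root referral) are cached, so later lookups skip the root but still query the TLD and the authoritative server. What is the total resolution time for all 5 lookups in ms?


Lookup 1 (cold cache): local + root + TLD + auth = 4 + 50 + 30 + 25 = 109 ms
Lookups 2..5 (TLD NS cached -> skip root; new domain -> still ask TLD and auth): local + TLD + auth = 4 + 30 + 25 = 59 ms each
Remaining 4 lookups: 4 * 59 = 236 ms
Total = 109 + 236 = 345 ms

345


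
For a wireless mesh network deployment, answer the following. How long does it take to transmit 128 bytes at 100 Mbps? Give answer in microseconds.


Given: packet = 128 bytes, bandwidth = 100 Mbps
Packet in bits = 128 * 8 = 1024 bits
Bandwidth = 100 * 10^6 = 100000000 bps
Time = 1024 / 100000000 seconds
Time in us = 1024 * 10^6 / 100000000 = 10.24

10.24


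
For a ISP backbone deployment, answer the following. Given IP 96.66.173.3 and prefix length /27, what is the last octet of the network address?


Given: IP = 96.66.173.3, prefix = /27
Subnet mask = 255.255.255.224
Last octet of IP: 3
Last octet of mask: 224
Network last octet = 3 AND 224 = 0

0


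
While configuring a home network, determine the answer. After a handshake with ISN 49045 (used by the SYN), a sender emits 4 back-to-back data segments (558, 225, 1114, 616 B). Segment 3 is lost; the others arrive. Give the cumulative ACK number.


SYN uses sequence number 49045; first data byte = ISN + 1 = 49046.
Segment 1: SEQ = 49046, len = 558 B, covers [49046, 49603]
Segment 2: SEQ = 49604, len = 225 B, covers [49604, 49828]
Segment 3: SEQ = 49829, len = 1114 B, covers [49829, 50942] [LOST]
Segment 4: SEQ = 50943, len = 616 B, covers [50943, 51558]
In-order data received: bytes [49046, 49828] (segments 1..2).
Segment 3 missing -> gap begins at byte 49829; later segments buffered out of order.
Cumulative ACK = next expected in-order byte = 49046 + 558 + 225 = 49829

49829


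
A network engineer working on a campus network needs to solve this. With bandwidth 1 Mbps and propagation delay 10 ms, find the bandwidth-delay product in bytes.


Given: bandwidth = 1 Mbps, delay = 10 ms
BDP in bits = 1 * 10^6 * 10 / 1000
BDP in bits = 10000
BDP in bytes = 10000 / 8 = 1250

1250


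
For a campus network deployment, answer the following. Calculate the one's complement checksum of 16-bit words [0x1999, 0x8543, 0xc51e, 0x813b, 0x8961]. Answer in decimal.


Given words: [0x1999, 0x8543, 0xc51e, 0x813b, 0x8961]
Step 1: Sum all words
Raw sum = 6553 + 34115 + 50462 + 33083 + 35169 = 159382
Step 2: Fold carry: (28310 + 2) = 28312
One's complement = ~28312 & 0xFFFF = 37223

37223


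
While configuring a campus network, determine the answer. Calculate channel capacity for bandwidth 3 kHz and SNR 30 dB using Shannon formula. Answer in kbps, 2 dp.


Given: B = 3 kHz, SNR = 30 dB
SNR linear = 10^(30/10) = 1000
1 + SNR = 1001
log2(1001) = 9.9672262588
C = 3 * 1000 * 9.9672262588 = 29901.6788 bps
C = 29.901679 kbps -> 29.90 kbps (2 dp)

29.90


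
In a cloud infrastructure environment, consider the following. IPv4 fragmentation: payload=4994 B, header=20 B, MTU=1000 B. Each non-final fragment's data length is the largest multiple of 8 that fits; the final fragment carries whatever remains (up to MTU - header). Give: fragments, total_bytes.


Max data per non-final fragment = floor((MTU - header)/8)*8 = floor((1000 - 20)/8)*8 = floor(980/8)*8 = 976 B
Final fragment needs no 8-byte alignment: it can carry up to MTU - header = 980 B
Non-final fragments needed = ceil((payload - 980) / 976) = ceil(4014/976) = ceil(4.1127) = 5
Number of fragments = 5 + 1 = 6
Fragment sizes (data): 5 * 976 B + 114 B (last, 114 <= 980 OK)
Total bytes sent = payload + n_frags * header = 4994 + 6*20 = 4994 + 120 = 5114 B

6, 5114


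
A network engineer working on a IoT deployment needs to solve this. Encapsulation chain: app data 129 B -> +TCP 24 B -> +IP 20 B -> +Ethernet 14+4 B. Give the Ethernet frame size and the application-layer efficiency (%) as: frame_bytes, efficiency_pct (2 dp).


TCP segment = 129 + 24 = 153 B
IP packet = 153 + 20 = 173 B
Ethernet frame = 173 + 14 + 4 = 191 B
Efficiency = app / frame = 129 / 191 = 0.675393 = 67.5393% -> 67.54% (2 dp)

191, 67.54


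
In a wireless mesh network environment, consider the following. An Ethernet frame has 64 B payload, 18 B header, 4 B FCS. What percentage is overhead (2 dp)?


Given: payload = 64 B, header = 18 B, trailer = 4 B
Overhead bytes = header + trailer = 18 + 4 = 22
Total frame = payload + overhead = 64 + 22 = 86
Overhead % = 22 / 86 * 100 = 25.5814% -> 25.58% (2 dp)

25.58


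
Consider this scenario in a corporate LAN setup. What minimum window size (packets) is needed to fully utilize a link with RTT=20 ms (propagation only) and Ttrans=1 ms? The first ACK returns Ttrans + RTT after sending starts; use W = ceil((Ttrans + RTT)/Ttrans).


Given: Ttrans = 1 ms, RTT = 20 ms (= 2 * Tprop, Tprop = 10 ms)
Time until first ACK returns = Ttrans + RTT = 1 + 20 = 21 ms
Need W * Ttrans >= Ttrans + RTT  ->  W >= (Ttrans + RTT) / Ttrans
(Ttrans + RTT) / Ttrans = 21 / 1 = 21
W_min = ceil(21) = 21

21


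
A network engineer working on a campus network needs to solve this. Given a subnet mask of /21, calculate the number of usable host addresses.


Given: subnet mask /21
Host bits = 32 - 21 = 11
Total addresses = 2^11 = 2048
Usable hosts = 2048 - 2 (network + broadcast) = 2046

2046


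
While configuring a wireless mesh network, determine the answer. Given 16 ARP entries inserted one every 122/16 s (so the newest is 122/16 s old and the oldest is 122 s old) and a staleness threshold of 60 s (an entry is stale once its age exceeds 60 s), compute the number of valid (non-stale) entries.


Ages are k * 122/16 s for k = 1..16 (spacing = 7.6250 s).
Entry k is valid iff k * 122/16 <= 60 iff k <= 16 * 60 / 122 = 7.8689
n_valid = floor(7.8689) = 7
(n_stale = 16 - 7 = 9)

7


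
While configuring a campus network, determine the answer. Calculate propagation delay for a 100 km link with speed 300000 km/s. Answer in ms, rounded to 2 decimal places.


Given: distance = 100 km, speed = 300000 km/s
Delay = distance / speed = 100 / 300000 seconds
Delay in ms = 100 * 1000 / 300000
Delay = 0.3333 ms
Rounded to 2 dp = 0.33 ms

0.33


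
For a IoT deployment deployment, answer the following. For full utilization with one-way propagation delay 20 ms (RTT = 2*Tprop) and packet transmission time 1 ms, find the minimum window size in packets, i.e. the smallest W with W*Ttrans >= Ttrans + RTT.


Given: Ttrans = 1 ms, RTT = 40 ms (= 2 * Tprop, Tprop = 20 ms)
Time until first ACK returns = Ttrans + RTT = 1 + 40 = 41 ms
Need W * Ttrans >= Ttrans + RTT  ->  W >= (Ttrans + RTT) / Ttrans
(Ttrans + RTT) / Ttrans = 41 / 1 = 41
W_min = ceil(41) = 41

41


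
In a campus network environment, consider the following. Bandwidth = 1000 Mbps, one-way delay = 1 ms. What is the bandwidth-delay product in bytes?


Given: bandwidth = 1000 Mbps, delay = 1 ms
BDP in bits = 1000 * 10^6 * 1 / 1000
BDP in bits = 1000000
BDP in bytes = 1000000 / 8 = 125000

125000


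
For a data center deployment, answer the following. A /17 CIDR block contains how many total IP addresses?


Given: CIDR prefix /17
Host bits = 32 - 17 = 15
Total addresses = 2^15 = 32768

32768


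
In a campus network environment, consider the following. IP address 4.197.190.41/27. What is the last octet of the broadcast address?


Given: IP = 4.197.190.41, prefix = /27
Host bits = 32 - 27 = 5
Network last octet = 41 AND mask = 32
Host part size = 2^5 - 1 = 31
Broadcast last octet = 32 OR 31 = 63

63


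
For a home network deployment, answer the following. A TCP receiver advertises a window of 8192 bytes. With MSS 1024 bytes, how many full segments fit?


Given: RWND = 8192 bytes, MSS = 1024 bytes
Full segments = floor(RWND / MSS)
Full segments = floor(8192 / 1024)
Full segments = floor(8.0) = 8

8


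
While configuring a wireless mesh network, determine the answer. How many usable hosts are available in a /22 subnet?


Given: subnet mask /22
Host bits = 32 - 22 = 10
Total addresses = 2^10 = 1024
Usable hosts = 1024 - 2 (network + broadcast) = 1022

1022


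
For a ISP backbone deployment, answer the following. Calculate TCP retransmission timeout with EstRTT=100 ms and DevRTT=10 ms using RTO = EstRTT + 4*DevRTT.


Given: EstRTT = 100 ms, DevRTT = 10 ms
Timeout = EstRTT + 4 * DevRTT
4 * DevRTT = 4 * 10 = 40
Timeout = 100 + 40 = 140 ms

140


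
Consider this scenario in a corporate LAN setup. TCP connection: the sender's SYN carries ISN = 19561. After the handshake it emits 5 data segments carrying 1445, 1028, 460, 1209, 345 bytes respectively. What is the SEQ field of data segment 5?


The SYN occupies sequence number ISN = 19561, so the first data byte is ISN + 1 = 19562.
SEQ of data segment i = (ISN + 1) + sum of payload sizes of segments 1..i-1.
Segment 1: SEQ = 19562, payload = 1445 bytes
Segment 2: SEQ = 21007, payload = 1028 bytes
Segment 3: SEQ = 22035, payload = 460 bytes
Segment 4: SEQ = 22495, payload = 1209 bytes
Segment 5: SEQ = 23704, payload = 345 bytes
SEQ of segment 5 = 19562 + 1445 + 1028 + 460 + 1209 = 23704

23704


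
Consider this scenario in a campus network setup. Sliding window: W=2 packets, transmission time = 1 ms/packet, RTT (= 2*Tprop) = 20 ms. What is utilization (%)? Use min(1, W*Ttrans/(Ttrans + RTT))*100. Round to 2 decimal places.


Given: W = 2, Ttrans = 1 ms, RTT = 20 ms (= 2 * Tprop, Tprop = 10 ms)
Cycle time = Ttrans + RTT = 1 + 20 = 21 ms (first packet sent until its ACK returns)
W * Ttrans = 2 * 1 = 2 ms of sending per cycle
W * Ttrans / (Ttrans + RTT) = 2 / 21 = 0.095238
U = min(1, 0.095238) = 0.095238
U% = 9.52%

9.52


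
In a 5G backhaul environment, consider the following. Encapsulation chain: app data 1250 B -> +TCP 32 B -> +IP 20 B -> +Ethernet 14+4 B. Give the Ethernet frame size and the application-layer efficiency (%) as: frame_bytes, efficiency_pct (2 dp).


TCP segment = 1250 + 32 = 1282 B
IP packet = 1282 + 20 = 1302 B
Ethernet frame = 1302 + 14 + 4 = 1320 B
Efficiency = app / frame = 1250 / 1320 = 0.946970 = 94.6970% -> 94.70% (2 dp)

1320, 94.70


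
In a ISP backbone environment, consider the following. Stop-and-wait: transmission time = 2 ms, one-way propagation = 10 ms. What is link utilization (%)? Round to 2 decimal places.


Given: Ttrans = 2 ms, Tprop = 10 ms
RTT = 2 * Tprop = 2 * 10 = 20 ms
U = Ttrans / (Ttrans + RTT)
U = 2 / (2 + 20)
U = 2 / 22 = 0.090909
U% = 9.09%

9.09


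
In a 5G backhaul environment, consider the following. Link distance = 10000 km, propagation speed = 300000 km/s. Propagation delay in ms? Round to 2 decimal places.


Given: distance = 10000 km, speed = 300000 km/s
Delay = distance / speed = 10000 / 300000 seconds
Delay in ms = 10000 * 1000 / 300000
Delay = 33.3333 ms
Rounded to 2 dp = 33.33 ms

33.33


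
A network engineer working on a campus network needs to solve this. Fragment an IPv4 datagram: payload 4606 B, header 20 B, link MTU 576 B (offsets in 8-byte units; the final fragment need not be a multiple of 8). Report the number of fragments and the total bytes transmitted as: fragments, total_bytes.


Max data per non-final fragment = floor((MTU - header)/8)*8 = floor((576 - 20)/8)*8 = floor(556/8)*8 = 552 B
Final fragment needs no 8-byte alignment: it can carry up to MTU - header = 556 B
Non-final fragments needed = ceil((payload - 556) / 552) = ceil(4050/552) = ceil(7.3370) = 8
Number of fragments = 8 + 1 = 9
Fragment sizes (data): 8 * 552 B + 190 B (last, 190 <= 556 OK)
Total bytes sent = payload + n_frags * header = 4606 + 9*20 = 4606 + 180 = 4786 B

9, 4786


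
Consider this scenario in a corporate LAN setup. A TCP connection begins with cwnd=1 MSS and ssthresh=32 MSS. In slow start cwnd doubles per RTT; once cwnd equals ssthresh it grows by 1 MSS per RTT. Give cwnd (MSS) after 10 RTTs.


RTT 0: cwnd = 1 MSS (initial)
RTT 1: cwnd = 2 MSS (slow start, doubled)
RTT 2: cwnd = 4 MSS (slow start, doubled)
RTT 3: cwnd = 8 MSS (slow start, doubled)
RTT 4: cwnd = 16 MSS (slow start, doubled)
RTT 5: cwnd = 32 MSS (slow start, doubled)
RTT 6: cwnd = 33 MSS (congestion avoidance, +1)
RTT 7: cwnd = 34 MSS (congestion avoidance, +1)
RTT 8: cwnd = 35 MSS (congestion avoidance, +1)
RTT 9: cwnd = 36 MSS (congestion avoidance, +1)
RTT 10: cwnd = 37 MSS (congestion avoidance, +1)

37


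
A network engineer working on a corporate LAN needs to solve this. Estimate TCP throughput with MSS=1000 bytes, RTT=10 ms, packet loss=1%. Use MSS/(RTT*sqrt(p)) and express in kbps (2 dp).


Given: MSS = 1000 bytes, RTT = 10 ms, loss = 1%
RTT in seconds = 10 / 1000 = 0.01
Loss rate = 1% = 0.01
sqrt(loss) = sqrt(0.01) = 0.1
Throughput (bytes/s) = 1000 / (0.01 * 0.1) = 1000000.0000
Throughput (kbps) = 1000000.0000 * 8 / 1000 = 8000.000000 -> 8000.00 kbps (2 dp)

8000.00


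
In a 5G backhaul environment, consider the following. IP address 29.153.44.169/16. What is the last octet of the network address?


Given: IP = 29.153.44.169, prefix = /16
Subnet mask = 255.255.0.0
Last octet of IP: 169
Last octet of mask: 0
Network last octet = 169 AND 0 = 0

0


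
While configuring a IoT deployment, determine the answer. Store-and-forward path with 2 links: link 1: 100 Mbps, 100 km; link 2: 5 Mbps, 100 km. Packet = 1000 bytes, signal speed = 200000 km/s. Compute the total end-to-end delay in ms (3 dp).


Packet = 1000 bytes = 8000 bits. Store-and-forward: sum (t_trans + t_prop) per link.
Link 1: t_trans = 8000/(100*10^6) s = 0.0800 ms; t_prop = 100/200000 s = 0.5000 ms; subtotal = 0.5800 ms
Link 2: t_trans = 8000/(5*10^6) s = 1.6000 ms; t_prop = 100/200000 s = 0.5000 ms; subtotal = 2.1000 ms
End-to-end = 0.5800 + 2.1000 = 2.6800 ms -> 2.680 ms (3 dp)

2.680


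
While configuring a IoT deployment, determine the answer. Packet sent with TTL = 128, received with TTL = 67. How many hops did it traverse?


Given: initial TTL = 128, received TTL = 67
Hops = initial TTL - received TTL
Hops = 128 - 67 = 61

61


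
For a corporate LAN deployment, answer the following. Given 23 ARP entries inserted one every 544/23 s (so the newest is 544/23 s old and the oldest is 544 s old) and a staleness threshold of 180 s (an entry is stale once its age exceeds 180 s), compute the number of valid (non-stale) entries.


Ages are k * 544/23 s for k = 1..23 (spacing = 23.6522 s).
Entry k is valid iff k * 544/23 <= 180 iff k <= 23 * 180 / 544 = 7.6103
n_valid = floor(7.6103) = 7
(n_stale = 23 - 7 = 16)

7


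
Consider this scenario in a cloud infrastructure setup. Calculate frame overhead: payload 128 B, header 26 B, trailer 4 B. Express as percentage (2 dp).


Given: payload = 128 B, header = 26 B, trailer = 4 B
Overhead bytes = header + trailer = 26 + 4 = 30
Total frame = payload + overhead = 128 + 30 = 158
Overhead % = 30 / 158 * 100 = 18.9873% -> 18.99% (2 dp)

18.99


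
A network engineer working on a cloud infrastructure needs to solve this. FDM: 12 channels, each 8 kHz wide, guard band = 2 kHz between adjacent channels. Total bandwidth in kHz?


Given: 12 channels, 8 kHz each, guard = 2 kHz
Channel bandwidth = 12 * 8 = 96 kHz
Guard bands = 11 gaps * 2 kHz = 22 kHz
Total = 96 + 22 = 118 kHz

118


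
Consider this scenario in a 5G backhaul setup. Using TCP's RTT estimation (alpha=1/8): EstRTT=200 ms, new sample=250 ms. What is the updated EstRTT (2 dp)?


Given: EstRTT = 200 ms, SampleRTT = 250 ms, alpha = 1/8
New EstRTT = (1 - alpha) * EstRTT + alpha * SampleRTT
(7/8) * 200 = 175
(1/8) * 250 = 31.25
New EstRTT = 175 + 31.25 = 206.25 ms -> 206.25 ms (2 dp)

206.25


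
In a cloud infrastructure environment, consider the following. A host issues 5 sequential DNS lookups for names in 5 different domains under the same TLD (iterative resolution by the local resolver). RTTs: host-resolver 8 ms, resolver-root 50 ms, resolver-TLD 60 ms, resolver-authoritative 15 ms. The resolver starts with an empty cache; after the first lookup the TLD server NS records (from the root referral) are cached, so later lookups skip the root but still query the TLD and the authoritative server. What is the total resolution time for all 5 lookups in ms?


Lookup 1 (cold cache): local + root + TLD + auth = 8 + 50 + 60 + 15 = 133 ms
Lookups 2..5 (TLD NS cached -> skip root; new domain -> still ask TLD and auth): local + TLD + auth = 8 + 60 + 15 = 83 ms each
Remaining 4 lookups: 4 * 83 = 332 ms
Total = 133 + 332 = 465 ms

465


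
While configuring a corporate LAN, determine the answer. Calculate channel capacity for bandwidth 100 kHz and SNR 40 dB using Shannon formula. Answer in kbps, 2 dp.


Given: B = 100 kHz, SNR = 40 dB
SNR linear = 10^(40/10) = 10000
1 + SNR = 10001
log2(10001) = 13.2878566418
C = 100 * 1000 * 13.2878566418 = 1328785.6642 bps
C = 1328.785664 kbps -> 1328.79 kbps (2 dp)

1328.79


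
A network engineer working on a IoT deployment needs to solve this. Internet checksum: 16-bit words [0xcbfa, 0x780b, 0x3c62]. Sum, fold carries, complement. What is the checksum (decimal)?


Given words: [0xcbfa, 0x780b, 0x3c62]
Step 1: Sum all words
Raw sum = 52218 + 30731 + 15458 = 98407
Step 2: Fold carry: (32871 + 1) = 32872
One's complement = ~32872 & 0xFFFF = 32663

32663


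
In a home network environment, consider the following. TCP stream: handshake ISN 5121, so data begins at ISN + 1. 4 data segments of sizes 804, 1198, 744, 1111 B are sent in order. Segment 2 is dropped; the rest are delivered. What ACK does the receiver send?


SYN uses sequence number 5121; first data byte = ISN + 1 = 5122.
Segment 1: SEQ = 5122, len = 804 B, covers [5122, 5925]
Segment 2: SEQ = 5926, len = 1198 B, covers [5926, 7123] [LOST]
Segment 3: SEQ = 7124, len = 744 B, covers [7124, 7867]
Segment 4: SEQ = 7868, len = 1111 B, covers [7868, 8978]
In-order data received: bytes [5122, 5925] (segments 1..1).
Segment 2 missing -> gap begins at byte 5926; later segments buffered out of order.
Cumulative ACK = next expected in-order byte = 5122 + 804 = 5926

5926


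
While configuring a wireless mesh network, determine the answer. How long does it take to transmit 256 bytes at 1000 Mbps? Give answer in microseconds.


Given: packet = 256 bytes, bandwidth = 1000 Mbps
Packet in bits = 256 * 8 = 2048 bits
Bandwidth = 1000 * 10^6 = 1000000000 bps
Time = 2048 / 1000000000 seconds
Time in us = 2048 * 10^6 / 1000000000 = 2.048

2.048


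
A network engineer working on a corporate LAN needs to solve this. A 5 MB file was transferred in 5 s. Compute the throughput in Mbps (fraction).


Given: file = 5 MB, time = 5 s
File in Mb = 5 * 8 = 40 Mb
Throughput = 40 / 5 Mbps
Throughput = 8 Mbps

8


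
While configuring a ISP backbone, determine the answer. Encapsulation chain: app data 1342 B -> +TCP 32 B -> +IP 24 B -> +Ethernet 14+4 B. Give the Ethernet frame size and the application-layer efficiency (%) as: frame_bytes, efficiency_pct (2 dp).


TCP segment = 1342 + 32 = 1374 B
IP packet = 1374 + 24 = 1398 B
Ethernet frame = 1398 + 14 + 4 = 1416 B
Efficiency = app / frame = 1342 / 1416 = 0.947740 = 94.7740% -> 94.77% (2 dp)

1416, 94.77


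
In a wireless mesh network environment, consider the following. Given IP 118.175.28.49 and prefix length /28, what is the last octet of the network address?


Given: IP = 118.175.28.49, prefix = /28
Subnet mask = 255.255.255.240
Last octet of IP: 49
Last octet of mask: 240
Network last octet = 49 AND 240 = 48

48
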